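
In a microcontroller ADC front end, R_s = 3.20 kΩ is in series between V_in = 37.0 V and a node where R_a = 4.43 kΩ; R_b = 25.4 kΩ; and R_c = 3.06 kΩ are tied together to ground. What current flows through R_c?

I ≈ 4.18 mA

Combine the parallel branches: R_p = (1/4.43 + 1/25.4 + 1/3.06)⁻¹ = 1.689 kΩ.
Node voltage V_A = V_in · R_p/(R_s + R_p) = 37.0 × 0.3455 = 12.78 V.
I(R_c) = V_A / R_c = 12.78/3.06 = 4.178 mA.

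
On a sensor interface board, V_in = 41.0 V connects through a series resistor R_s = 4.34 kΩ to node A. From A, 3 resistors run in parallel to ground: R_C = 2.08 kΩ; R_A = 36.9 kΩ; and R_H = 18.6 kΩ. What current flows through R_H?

I ≈ 0.641 mA

Parallel bank: R_p = 1/(1/2.08 + 1/36.9 + 1/18.6) = 1.781 kΩ.
V_A = 41.0 × 1.781/6.121 = 11.93 V.
Branch current I = V_A/R_H = 11.93/18.6 = 0.6413 mA.
(Check via current divider: I_total = 6.699 mA; share G_k/ΣG = 0.09573 → same result.)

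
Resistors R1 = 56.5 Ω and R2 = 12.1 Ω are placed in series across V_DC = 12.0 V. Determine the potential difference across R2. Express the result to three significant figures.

V ≈ 2.12 V

ΣR = 56.5 + 12.1 = 68.60 Ω.
By the voltage-divider rule, V = 12.0 × 12.10/68.60 = 2.117 V.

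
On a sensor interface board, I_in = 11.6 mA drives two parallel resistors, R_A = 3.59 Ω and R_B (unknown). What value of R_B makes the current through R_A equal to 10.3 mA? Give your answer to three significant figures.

R_B ≈ 28.4 Ω

The fraction through R_A equals R_B/(R_A+R_B).
10.3/11.6 = R_B/(R_A + R_B) → R_B = R_A · (0.8879)/(1 − 0.8879) = 3.59 × 7.923 = 28.44 Ω.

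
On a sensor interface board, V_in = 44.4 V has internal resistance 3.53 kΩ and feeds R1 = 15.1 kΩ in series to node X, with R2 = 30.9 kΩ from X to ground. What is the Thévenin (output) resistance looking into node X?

R1' = 3.53 + 15.1 = 18.63 kΩ (source resistance + R1).
Looking into X with the source shorted: R_th = R1'·R2/(R1'+R2) = 18.63 × 30.9/49.53 = 11.62 kΩ.

R_th ≈ 11.6 kΩ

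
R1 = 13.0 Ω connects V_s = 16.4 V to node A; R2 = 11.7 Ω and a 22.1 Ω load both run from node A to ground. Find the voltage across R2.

V_out ≈ 6.08 V

R2 ‖ R_L = (11.7 × 22.1)/(11.7 + 22.1) = 7.650 Ω.
Now apply the divider: V_out = 16.4 × 0.3705 = 6.076 V.
(Unloaded it would be 7.77 V; the load pulls it down.)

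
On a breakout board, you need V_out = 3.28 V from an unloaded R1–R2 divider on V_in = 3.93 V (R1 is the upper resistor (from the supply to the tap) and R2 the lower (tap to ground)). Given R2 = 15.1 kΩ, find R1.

R1 ≈ 2.99 kΩ

Required fraction k = V_out/V_in = 0.8346.
Rearranging, R1 = R2·(1−k)/k = 15.1 × 0.1982 = 2.992 kΩ.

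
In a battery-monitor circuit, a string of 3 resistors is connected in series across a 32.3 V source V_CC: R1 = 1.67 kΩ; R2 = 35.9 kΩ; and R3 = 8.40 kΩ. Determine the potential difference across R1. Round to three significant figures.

ΣR = 1.67 + 35.9 + 8.40 = 45.97 kΩ.
By the voltage-divider rule, V = 32.3 × 1.670/45.97 = 1.173 V.

V ≈ 1.17 V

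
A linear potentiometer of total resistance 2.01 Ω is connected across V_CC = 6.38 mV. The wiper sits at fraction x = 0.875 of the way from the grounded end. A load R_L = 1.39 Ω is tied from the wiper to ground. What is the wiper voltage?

Split the track: R_lower = x·R_p = 1.759 Ω, R_upper = (1−x)·R_p = 0.2512 Ω.
(x·R_p) ‖ R_L = 0.7764 Ω.
V_out = 6.38 × 0.7764/(0.2512 + 0.7764) = 4.820 mV.
(Unloaded: V_out = x·V_CC = 5.58 mV.)

V_out ≈ 4.82 mV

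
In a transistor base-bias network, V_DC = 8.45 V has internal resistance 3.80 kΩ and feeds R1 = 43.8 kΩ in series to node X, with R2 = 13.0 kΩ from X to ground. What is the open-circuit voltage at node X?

R1' = 3.80 + 43.8 = 47.60 kΩ (source resistance + R1).
With X open, the divider is unloaded: V_th = 8.45 × 13.0/60.60 = 1.813 V.

V_th ≈ 1.81 V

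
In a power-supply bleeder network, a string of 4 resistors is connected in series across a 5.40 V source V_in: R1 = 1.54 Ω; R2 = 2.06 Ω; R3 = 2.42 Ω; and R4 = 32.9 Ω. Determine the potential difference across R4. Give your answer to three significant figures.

V ≈ 4.56 V

ΣR = 1.54 + 2.06 + 2.42 + 32.9 = 38.92 Ω.
Voltage divider: V = V_in · (32.90 / 38.92) = 5.40 × 0.8453 = 4.565 V.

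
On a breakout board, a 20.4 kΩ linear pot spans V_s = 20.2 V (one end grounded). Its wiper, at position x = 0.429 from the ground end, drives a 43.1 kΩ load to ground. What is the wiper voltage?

Split the track: R_lower = x·R_p = 8.752 kΩ, R_upper = (1−x)·R_p = 11.65 kΩ.
(x·R_p) ‖ R_L = 7.274 kΩ.
Then V_out = V_s · 7.274/(11.65 + 7.274) = 7.765 V.

V_out ≈ 7.77 V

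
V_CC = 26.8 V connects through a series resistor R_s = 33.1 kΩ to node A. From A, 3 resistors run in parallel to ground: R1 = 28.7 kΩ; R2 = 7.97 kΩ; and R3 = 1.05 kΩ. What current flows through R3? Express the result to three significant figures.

I ≈ 0.675 mA

Parallel bank: R_p = 1/(1/28.7 + 1/7.97 + 1/1.05) = 0.8987 kΩ.
V_A = 26.8 × 0.8987/34.00 = 0.7084 V.
I(R3) = V_A / R3 = 0.7084/1.05 = 0.6747 mA.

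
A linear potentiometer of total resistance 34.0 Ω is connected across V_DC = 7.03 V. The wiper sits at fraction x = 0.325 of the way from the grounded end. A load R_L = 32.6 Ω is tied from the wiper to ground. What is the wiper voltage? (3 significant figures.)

Split the track: R_lower = x·R_p = 11.05 Ω, R_upper = (1−x)·R_p = 22.95 Ω.
Lower segment in parallel with the load: 11.05 ‖ 32.6 = 8.253 Ω.
Loaded-divider output: V_out = 7.03 × 0.2645 = 1.859 V.
(Unloaded: V_out = x·V_DC = 2.28 V.)

V_out ≈ 1.86 V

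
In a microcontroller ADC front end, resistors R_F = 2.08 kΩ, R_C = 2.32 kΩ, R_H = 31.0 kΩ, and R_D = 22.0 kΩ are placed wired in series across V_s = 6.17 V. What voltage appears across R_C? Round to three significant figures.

V ≈ 0.249 V

Series total: ΣR = 2.08 + 2.32 + 31.0 + 22.0 = 57.40 kΩ.
Voltage divider: V = V_s · (2.320 / 57.40) = 6.17 × 0.04042 = 0.2494 V.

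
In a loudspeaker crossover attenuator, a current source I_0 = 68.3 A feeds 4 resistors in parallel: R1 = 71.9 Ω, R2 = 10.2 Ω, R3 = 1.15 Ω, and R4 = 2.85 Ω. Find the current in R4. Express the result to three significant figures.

Total conductance ΣG = 1/71.9 + 1/10.2 + 1/1.15 + 1/2.85 = 1.332 (units of 1/Ω).
R4 takes the fraction G_k/ΣG = 0.3509/1.332 = 0.2633, so I = 68.3 × 0.2633 = 17.99 A.

I ≈ 18.0 A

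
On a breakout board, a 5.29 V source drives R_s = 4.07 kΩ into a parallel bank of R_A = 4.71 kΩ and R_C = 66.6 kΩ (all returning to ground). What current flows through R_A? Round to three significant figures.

Equivalent of the parallel group: R_p = 4.399 kΩ.
Node voltage V_A = V_supply · R_p/(R_s + R_p) = 5.29 × 0.5194 = 2.748 V.
Branch current I = V_A/R_A = 2.748/4.71 = 0.5834 mA.
(Check via current divider: I_total = 0.6246 mA; share G_k/ΣG = 0.9340 → same result.)

I ≈ 0.583 mA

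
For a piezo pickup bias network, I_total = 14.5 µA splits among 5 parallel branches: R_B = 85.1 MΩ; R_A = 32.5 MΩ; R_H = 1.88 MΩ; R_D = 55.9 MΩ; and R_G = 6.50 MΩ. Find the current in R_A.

ΣG = 1/85.1 + 1/32.5 + 1/1.88 + 1/55.9 + 1/6.50 = 0.7462.
R_A takes the fraction G_k/ΣG = 0.03077/0.7462 = 0.04124, so I = 14.5 × 0.04124 = 0.5979 µA.

I ≈ 0.598 µA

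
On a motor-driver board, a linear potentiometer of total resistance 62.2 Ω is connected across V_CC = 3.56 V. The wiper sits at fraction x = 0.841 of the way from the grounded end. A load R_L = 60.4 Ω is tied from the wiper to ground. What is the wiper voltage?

V_out ≈ 2.63 V

The pot divides into 9.890 Ω above the wiper and 52.31 Ω below.
Lower segment in parallel with the load: 52.31 ‖ 60.4 = 28.03 Ω.
Then V_out = V_CC · 28.03/(9.890 + 28.03) = 2.632 V.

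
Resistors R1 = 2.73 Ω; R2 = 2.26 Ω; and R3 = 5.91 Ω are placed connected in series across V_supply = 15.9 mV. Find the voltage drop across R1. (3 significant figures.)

V ≈ 3.98 mV

Total series resistance ΣR = 2.73 + 2.26 + 5.91 = 10.90 Ω.
V = V_supply · R/ΣR = 15.9 × 0.2505 = 3.982 mV.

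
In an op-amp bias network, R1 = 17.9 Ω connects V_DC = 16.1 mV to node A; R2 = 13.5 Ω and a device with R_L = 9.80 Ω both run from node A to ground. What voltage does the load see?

V_out ≈ 3.88 mV

The load sits in parallel with R2, giving an effective lower resistance R2' = R2·R_L/(R2+R_L) = 5.678 Ω.
Voltage divider with the loaded lower leg: V_out = 16.1 × 5.678/(17.9 + 5.678) = 16.1 × 0.2408 = 3.877 mV.
(Unloaded it would be 6.92 mV; the load pulls it down.)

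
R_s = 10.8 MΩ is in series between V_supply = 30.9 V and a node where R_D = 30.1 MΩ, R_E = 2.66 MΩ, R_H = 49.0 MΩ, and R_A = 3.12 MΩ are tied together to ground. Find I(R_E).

Parallel bank: R_p = 1/(1/30.1 + 1/2.66 + 1/49.0 + 1/3.12) = 1.333 MΩ.
V_A = 30.9 × 1.333/12.13 = 3.395 V.
Branch current I = V_A/R_E = 3.395/2.66 = 1.276 µA.
(Check via current divider: I_total = 2.547 µA; share G_k/ΣG = 0.5012 → same result.)

I ≈ 1.28 µA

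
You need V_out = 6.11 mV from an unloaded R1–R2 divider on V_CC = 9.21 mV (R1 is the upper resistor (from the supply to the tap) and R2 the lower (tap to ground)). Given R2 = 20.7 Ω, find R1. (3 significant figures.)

V_out/V_CC = R2/(R1+R2) = 0.6634.
So R1 = R2 · (V_CC/V_out − 1) = 20.7 × (9.21/6.11 − 1) = 20.7 × 0.5074 = 10.50 Ω.

R1 ≈ 10.5 Ω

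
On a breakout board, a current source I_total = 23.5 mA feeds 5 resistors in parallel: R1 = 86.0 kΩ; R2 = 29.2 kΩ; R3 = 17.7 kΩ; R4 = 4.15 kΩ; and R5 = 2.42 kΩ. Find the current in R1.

Total conductance ΣG = 1/86.0 + 1/29.2 + 1/17.7 + 1/4.15 + 1/2.42 = 0.7566 (units of 1/kΩ).
By the current-divider rule, I = I_total · G_k/ΣG = 23.5 × 0.01537 = 0.3612 mA.

I ≈ 0.361 mA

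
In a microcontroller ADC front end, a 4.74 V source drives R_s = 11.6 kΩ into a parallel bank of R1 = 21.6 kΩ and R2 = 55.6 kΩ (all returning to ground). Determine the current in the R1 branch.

Equivalent of the parallel group: R_p = 15.56 kΩ.
V_A by voltage divider: V_A = 4.74 × 15.56/(11.6 + 15.56) = 2.715 V.
I(R1) = V_A / R1 = 2.715/21.6 = 0.1257 mA.
(Equivalently: I_total = 0.1745 mA, then current-divider fraction G_k/ΣG = 0.7202.)

I ≈ 0.126 mA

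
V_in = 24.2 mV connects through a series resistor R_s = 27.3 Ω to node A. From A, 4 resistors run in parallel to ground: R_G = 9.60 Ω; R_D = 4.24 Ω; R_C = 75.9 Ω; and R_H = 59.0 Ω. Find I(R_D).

Parallel bank: R_p = 1/(1/9.60 + 1/4.24 + 1/75.9 + 1/59.0) = 2.702 Ω.
Node voltage V_A = V_in · R_p/(R_s + R_p) = 24.2 × 0.09005 = 2.179 mV.
Branch current I = V_A/R_D = 2.179/4.24 = 0.5140 mA.

I ≈ 0.514 mA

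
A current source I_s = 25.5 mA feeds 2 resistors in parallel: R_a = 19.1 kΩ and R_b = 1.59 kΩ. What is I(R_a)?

I ≈ 1.96 mA

Two-branch current divider: I_k = I_s · R_other/(R_1 + R_2).
So I = 25.5 × 1.59/20.69 = 1.960 mA.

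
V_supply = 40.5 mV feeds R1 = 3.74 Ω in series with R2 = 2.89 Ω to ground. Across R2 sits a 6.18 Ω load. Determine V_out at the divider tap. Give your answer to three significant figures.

R2 ‖ R_L = (2.89 × 6.18)/(2.89 + 6.18) = 1.969 Ω.
Then V_out = V_supply · R2'/(R1 + R2') = 40.5 × 1.969/5.709 = 13.97 mV.
(Unloaded it would be 17.7 mV; the load pulls it down.)

V_out ≈ 14.0 mV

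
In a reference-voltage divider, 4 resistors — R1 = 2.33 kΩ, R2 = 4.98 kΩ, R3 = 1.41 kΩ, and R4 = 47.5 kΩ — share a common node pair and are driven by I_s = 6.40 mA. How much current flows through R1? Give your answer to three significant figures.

Total conductance ΣG = 1/2.33 + 1/4.98 + 1/1.41 + 1/47.5 = 1.360 (units of 1/kΩ).
By the current-divider rule, I = I_s · G_k/ΣG = 6.40 × 0.3155 = 2.019 mA.

I ≈ 2.02 mA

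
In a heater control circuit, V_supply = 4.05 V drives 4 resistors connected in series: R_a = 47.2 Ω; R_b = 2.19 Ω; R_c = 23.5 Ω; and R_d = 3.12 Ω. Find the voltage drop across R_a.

Series total: ΣR = 47.2 + 2.19 + 23.5 + 3.12 = 76.01 Ω.
By the voltage-divider rule, V = 4.05 × 47.20/76.01 = 2.515 V.

V ≈ 2.51 V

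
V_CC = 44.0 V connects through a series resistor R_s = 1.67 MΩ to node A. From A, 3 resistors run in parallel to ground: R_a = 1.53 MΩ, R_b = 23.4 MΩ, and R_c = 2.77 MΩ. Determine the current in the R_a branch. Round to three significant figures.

I ≈ 10.4 µA

Equivalent of the parallel group: R_p = 0.9458 MΩ.
V_A = 44.0 × 0.9458/2.616 = 15.91 V.
Branch current I = V_A/R_a = 15.91/1.53 = 10.40 µA.
(Equivalently: I_total = 16.82 µA, then current-divider fraction G_k/ΣG = 0.6181.)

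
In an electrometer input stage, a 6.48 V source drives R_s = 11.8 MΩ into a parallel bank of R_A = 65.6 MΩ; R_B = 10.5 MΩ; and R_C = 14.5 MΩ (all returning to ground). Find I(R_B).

I ≈ 0.198 µA

Equivalent of the parallel group: R_p = 5.573 MΩ.
V_A = 6.48 × 5.573/17.37 = 2.079 V.
I(R_B) = V_A / R_B = 2.079/10.5 = 0.1980 µA.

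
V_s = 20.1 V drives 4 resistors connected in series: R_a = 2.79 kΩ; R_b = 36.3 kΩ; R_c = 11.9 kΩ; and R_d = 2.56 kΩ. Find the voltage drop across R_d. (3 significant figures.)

ΣR = 2.79 + 36.3 + 11.9 + 2.56 = 53.55 kΩ.
By the voltage-divider rule, V = 20.1 × 2.560/53.55 = 0.9609 V.

V ≈ 0.961 V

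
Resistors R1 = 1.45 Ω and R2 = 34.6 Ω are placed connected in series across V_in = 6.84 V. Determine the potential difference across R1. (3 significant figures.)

V ≈ 0.275 V

Total series resistance ΣR = 1.45 + 34.6 = 36.05 Ω.
V = V_in · R/ΣR = 6.84 × 0.04022 = 0.2751 V.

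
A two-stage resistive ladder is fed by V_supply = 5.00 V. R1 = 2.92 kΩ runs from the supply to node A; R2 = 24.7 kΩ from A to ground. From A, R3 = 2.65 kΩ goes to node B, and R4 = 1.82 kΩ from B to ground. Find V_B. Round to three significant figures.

Looking into the second stage from A: R3 + R4 = 4.470 kΩ appears in parallel with R2.
R2 ‖ (R3+R4) = 3.785 kΩ.
V_A = 5.00 × 3.785/(2.92 + 3.785) = 2.823 V.
Then the unloaded second divider: V_B = V_A × R4/(R3+R4) = 2.823 × 0.4072 = 1.149 V.

V_B ≈ 1.15 V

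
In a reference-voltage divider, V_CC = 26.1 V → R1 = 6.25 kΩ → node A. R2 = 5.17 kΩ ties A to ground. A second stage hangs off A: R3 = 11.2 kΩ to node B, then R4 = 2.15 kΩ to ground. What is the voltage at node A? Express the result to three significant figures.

Looking into the second stage from A: R3 + R4 = 13.35 kΩ appears in parallel with R2.
R2 ‖ (R3+R4) = 3.727 kΩ.
So V_A = 26.1 × 0.3735 = 9.749 V.

V_A ≈ 9.75 V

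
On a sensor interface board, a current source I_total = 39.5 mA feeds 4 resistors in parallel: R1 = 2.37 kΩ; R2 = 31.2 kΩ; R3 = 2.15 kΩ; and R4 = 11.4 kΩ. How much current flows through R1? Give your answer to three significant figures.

Conductances: ΣG = 1/2.37 + 1/31.2 + 1/2.15 + 1/11.4 = 1.007 (1/kΩ).
By the current-divider rule, I = I_total · G_k/ΣG = 39.5 × 0.4191 = 16.55 mA.

I ≈ 16.6 mA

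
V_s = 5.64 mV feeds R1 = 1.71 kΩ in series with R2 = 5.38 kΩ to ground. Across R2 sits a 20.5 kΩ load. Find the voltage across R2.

R2 ‖ R_L = (5.38 × 20.5)/(5.38 + 20.5) = 4.262 kΩ.
Then V_out = V_s · R2'/(R1 + R2') = 5.64 × 4.262/5.972 = 4.025 mV.
(Unloaded it would be 4.28 mV; the load pulls it down.)

V_out ≈ 4.02 mV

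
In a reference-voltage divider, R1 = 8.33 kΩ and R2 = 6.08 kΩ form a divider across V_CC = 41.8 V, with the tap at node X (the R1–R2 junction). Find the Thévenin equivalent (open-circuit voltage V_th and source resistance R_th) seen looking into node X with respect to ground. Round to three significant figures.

V_th ≈ 17.6 V, R_th ≈ 3.51 kΩ

V_th is the unloaded tap voltage: V_CC · R2/(R1+R2) = 41.8 × 0.4219 = 17.64 V.
Zeroing V_CC shorts the top of R1 to ground, so R_th = R1 ‖ R2 = 3.515 kΩ.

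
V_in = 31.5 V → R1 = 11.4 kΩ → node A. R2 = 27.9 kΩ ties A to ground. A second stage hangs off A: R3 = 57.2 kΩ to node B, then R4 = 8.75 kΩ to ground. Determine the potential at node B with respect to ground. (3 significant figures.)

V_B ≈ 2.64 V

The second stage (R3 + R4 = 65.95 kΩ) loads node A in parallel with R2.
Effective lower resistance at A: R2 ‖ 65.95 = 19.61 kΩ.
First divider: V_A = V_in · 19.61/(11.4 + 19.61) = 19.92 V.
Stage 2 is unloaded, so V_B = V_A · R4/(R3+R4) = 19.92 × 8.75/65.95 = 2.643 V.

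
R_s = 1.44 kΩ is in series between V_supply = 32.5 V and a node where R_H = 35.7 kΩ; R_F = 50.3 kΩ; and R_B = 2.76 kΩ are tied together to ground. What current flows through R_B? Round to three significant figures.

Combine the parallel branches: R_p = (1/35.7 + 1/50.3 + 1/2.76)⁻¹ = 2.438 kΩ.
Node voltage V_A = V_supply · R_p/(R_s + R_p) = 32.5 × 0.6287 = 20.43 V.
Branch current I = V_A/R_B = 20.43/2.76 = 7.403 mA.
(Check via current divider: I_total = 8.381 mA; share G_k/ΣG = 0.8833 → same result.)

I ≈ 7.40 mA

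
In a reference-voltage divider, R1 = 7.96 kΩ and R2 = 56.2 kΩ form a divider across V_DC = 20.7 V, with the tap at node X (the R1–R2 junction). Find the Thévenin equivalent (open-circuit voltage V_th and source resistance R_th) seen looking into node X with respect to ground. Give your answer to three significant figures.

V_th ≈ 18.1 V, R_th ≈ 6.97 kΩ

Open-circuit (no load on X): V_th = V_DC · R2/(R1 + R2) = 20.7 × 56.2/(7.960 + 56.2) = 18.13 V.
Looking into X with the source shorted: R_th = R1·R2/(R1+R2) = 7.960 × 56.2/64.16 = 6.972 kΩ.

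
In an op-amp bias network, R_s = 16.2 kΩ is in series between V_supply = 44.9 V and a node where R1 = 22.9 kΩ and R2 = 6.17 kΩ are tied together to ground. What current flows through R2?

Combine the parallel branches: R_p = (1/22.9 + 1/6.17)⁻¹ = 4.860 kΩ.
Node voltage V_A = V_supply · R_p/(R_s + R_p) = 44.9 × 0.2308 = 10.36 V.
Branch current I = V_A/R2 = 10.36/6.17 = 1.679 mA.

I ≈ 1.68 mA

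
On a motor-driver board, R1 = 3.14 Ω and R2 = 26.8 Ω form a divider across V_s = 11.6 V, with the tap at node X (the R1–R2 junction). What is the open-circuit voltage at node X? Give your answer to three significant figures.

V_th is the unloaded tap voltage: V_s · R2/(R1+R2) = 11.6 × 0.8951 = 10.38 V.

V_th ≈ 10.4 V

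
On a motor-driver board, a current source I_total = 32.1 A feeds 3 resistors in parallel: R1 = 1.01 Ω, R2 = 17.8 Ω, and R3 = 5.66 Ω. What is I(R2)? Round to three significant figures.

I ≈ 1.47 A

Conductances: ΣG = 1/1.01 + 1/17.8 + 1/5.66 = 1.223 (1/Ω).
Current divider: I(R2) = I_total · G_k/ΣG = 32.1 × (0.05618/1.223) = 32.1 × 0.04594 = 1.475 A.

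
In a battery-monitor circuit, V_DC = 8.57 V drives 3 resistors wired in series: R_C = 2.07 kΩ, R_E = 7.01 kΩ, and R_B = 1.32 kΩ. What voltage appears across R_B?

V ≈ 1.09 V

Total series resistance ΣR = 2.07 + 7.01 + 1.32 = 10.40 kΩ.
Voltage divider: V = V_DC · (1.320 / 10.40) = 8.57 × 0.1269 = 1.088 V.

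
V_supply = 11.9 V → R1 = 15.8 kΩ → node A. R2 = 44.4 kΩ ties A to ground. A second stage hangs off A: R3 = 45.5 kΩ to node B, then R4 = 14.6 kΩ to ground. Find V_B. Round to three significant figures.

Node A sees R2 in parallel with the series input of stage 2, R3 + R4 = 60.10 kΩ.
R2 ‖ (R3+R4) = 25.54 kΩ.
So V_A = 11.9 × 0.6178 = 7.351 V.
V_B = V_A × 0.2429 = 1.786 V.

V_B ≈ 1.79 V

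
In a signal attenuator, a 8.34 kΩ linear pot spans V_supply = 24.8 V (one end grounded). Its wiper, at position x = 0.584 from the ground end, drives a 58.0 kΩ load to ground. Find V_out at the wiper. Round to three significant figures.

V_out ≈ 14.0 V

Split the track: R_lower = x·R_p = 4.871 kΩ, R_upper = (1−x)·R_p = 3.469 kΩ.
R_L loads the lower segment: effective lower R = 4.493 kΩ.
Loaded-divider output: V_out = 24.8 × 0.5643 = 13.99 V.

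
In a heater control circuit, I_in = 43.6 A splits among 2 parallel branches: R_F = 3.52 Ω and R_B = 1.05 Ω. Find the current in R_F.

With just two branches, the current splits inversely with resistance.
I(R_F) = 43.6 × 1.05/(3.52 + 1.05) = 43.6 × 0.2298 = 10.02 A.

I ≈ 10.0 A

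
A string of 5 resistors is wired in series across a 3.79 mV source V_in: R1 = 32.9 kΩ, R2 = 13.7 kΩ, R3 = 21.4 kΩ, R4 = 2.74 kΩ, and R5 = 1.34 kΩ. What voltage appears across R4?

ΣR = 32.9 + 13.7 + 21.4 + 2.74 + 1.34 = 72.08 kΩ.
V = V_in · R/ΣR = 3.79 × 0.03801 = 0.1441 mV.

V ≈ 0.144 mV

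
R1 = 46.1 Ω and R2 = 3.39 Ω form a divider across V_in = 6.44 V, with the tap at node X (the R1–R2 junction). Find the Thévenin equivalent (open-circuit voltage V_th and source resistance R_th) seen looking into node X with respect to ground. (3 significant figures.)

V_th ≈ 0.441 V, R_th ≈ 3.16 Ω

With X open, the divider is unloaded: V_th = 6.44 × 3.39/49.49 = 0.4411 V.
With V_in suppressed (replaced by a short), R_th = R1 ‖ R2 = (46.10 × 3.39)/(46.10 + 3.39) = 3.158 Ω.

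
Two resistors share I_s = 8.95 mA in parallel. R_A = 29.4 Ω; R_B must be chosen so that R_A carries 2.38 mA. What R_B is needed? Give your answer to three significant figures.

R_B ≈ 10.7 Ω

The fraction through R_A equals R_B/(R_A+R_B).
With f = 0.2659, R_B = R_A · f/(1−f) = 29.4 × 0.3623 = 10.65 Ω.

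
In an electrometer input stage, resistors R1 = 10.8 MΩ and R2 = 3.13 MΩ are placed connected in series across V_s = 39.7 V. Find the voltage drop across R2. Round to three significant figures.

Total series resistance ΣR = 10.8 + 3.13 = 13.93 MΩ.
V = V_s · R/ΣR = 39.7 × 0.2247 = 8.920 V.

V ≈ 8.92 V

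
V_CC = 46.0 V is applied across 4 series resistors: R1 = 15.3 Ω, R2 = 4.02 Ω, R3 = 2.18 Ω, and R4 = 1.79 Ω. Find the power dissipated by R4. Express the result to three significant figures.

ΣR = 23.29 Ω → I = 46.0/23.29 = 1.975 A.
P = I²R = 3.901 × 1.79 = 6.983 W.

P ≈ 6.98 W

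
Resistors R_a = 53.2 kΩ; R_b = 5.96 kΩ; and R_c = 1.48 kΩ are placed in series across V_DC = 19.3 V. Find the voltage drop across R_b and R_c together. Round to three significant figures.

V ≈ 2.37 V

Series total: ΣR = 53.2 + 5.96 + 1.48 = 60.64 kΩ.
R_{R_b..R_c} = 5.96 + 1.48 = 7.440 kΩ.
Voltage divider: V = V_DC · (7.440 / 60.64) = 19.3 × 0.1227 = 2.368 V.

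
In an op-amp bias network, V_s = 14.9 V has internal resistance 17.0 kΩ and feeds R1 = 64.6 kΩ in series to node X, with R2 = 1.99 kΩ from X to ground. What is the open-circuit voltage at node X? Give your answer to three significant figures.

R1' = 17.0 + 64.6 = 81.60 kΩ (source resistance + R1).
V_th is the unloaded tap voltage: V_s · R2/(R1'+R2) = 14.9 × 0.02381 = 0.3547 V.

V_th ≈ 0.355 V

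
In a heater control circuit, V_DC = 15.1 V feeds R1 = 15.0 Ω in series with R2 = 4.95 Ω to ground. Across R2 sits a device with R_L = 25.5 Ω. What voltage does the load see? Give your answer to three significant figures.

R2 ‖ R_L = (4.95 × 25.5)/(4.95 + 25.5) = 4.145 Ω.
Voltage divider with the loaded lower leg: V_out = 15.1 × 4.145/(15.0 + 4.145) = 15.1 × 0.2165 = 3.269 V.

V_out ≈ 3.27 V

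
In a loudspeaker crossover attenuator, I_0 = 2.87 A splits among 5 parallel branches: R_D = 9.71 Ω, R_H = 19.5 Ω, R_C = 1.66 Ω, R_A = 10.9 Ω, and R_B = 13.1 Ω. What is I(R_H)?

I ≈ 0.159 A

Conductances: ΣG = 1/9.71 + 1/19.5 + 1/1.66 + 1/10.9 + 1/13.1 = 0.9248 (1/Ω).
R_H takes the fraction G_k/ΣG = 0.05128/0.9248 = 0.05545, so I = 2.87 × 0.05545 = 0.1592 A.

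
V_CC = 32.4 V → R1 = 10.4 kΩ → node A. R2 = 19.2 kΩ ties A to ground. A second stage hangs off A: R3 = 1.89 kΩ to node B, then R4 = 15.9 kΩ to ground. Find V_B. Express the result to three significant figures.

V_B ≈ 13.6 V

Node A sees R2 in parallel with the series input of stage 2, R3 + R4 = 17.79 kΩ.
Effective lower resistance at A: R2 ‖ 17.79 = 9.234 kΩ.
So V_A = 32.4 × 0.4703 = 15.24 V.
V_B = V_A × 0.8938 = 13.62 V.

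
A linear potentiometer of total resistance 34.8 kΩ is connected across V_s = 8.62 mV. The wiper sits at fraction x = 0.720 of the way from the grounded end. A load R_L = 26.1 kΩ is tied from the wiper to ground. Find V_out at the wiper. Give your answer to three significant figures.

V_out ≈ 4.89 mV

Split the track: R_lower = x·R_p = 25.06 kΩ, R_upper = (1−x)·R_p = 9.744 kΩ.
(x·R_p) ‖ R_L = 12.78 kΩ.
Then V_out = V_s · 12.78/(9.744 + 12.78) = 4.892 mV.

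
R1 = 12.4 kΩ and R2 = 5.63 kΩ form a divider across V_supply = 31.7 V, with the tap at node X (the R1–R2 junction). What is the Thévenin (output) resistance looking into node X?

With V_supply suppressed (replaced by a short), R_th = R1 ‖ R2 = (12.40 × 5.63)/(12.40 + 5.63) = 3.872 kΩ.

R_th ≈ 3.87 kΩ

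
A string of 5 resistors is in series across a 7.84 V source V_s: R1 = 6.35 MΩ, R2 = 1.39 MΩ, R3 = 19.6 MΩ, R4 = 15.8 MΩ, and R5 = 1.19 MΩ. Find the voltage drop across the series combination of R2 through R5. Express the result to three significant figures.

Total series resistance ΣR = 6.35 + 1.39 + 19.6 + 15.8 + 1.19 = 44.33 MΩ.
R_{R2..R5} = 1.39 + 19.6 + 15.8 + 1.19 = 37.98 MΩ.
Voltage divider: V = V_s · (37.98 / 44.33) = 7.84 × 0.8568 = 6.717 V.

V ≈ 6.72 V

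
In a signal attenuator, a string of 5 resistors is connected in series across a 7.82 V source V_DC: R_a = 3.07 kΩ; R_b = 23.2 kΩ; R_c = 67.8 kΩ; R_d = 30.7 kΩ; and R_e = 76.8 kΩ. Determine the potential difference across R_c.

Total series resistance ΣR = 3.07 + 23.2 + 67.8 + 30.7 + 76.8 = 201.6 kΩ.
By the voltage-divider rule, V = 7.82 × 67.80/201.6 = 2.630 V.

V ≈ 2.63 V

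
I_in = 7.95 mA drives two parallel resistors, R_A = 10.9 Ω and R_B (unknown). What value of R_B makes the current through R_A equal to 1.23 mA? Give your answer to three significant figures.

Two-branch current divider: I_A = I_in · R_B/(R_A + R_B).
With f = 0.1547, R_B = R_A · f/(1−f) = 10.9 × 0.1830 = 1.995 Ω.

R_B ≈ 2.00 Ω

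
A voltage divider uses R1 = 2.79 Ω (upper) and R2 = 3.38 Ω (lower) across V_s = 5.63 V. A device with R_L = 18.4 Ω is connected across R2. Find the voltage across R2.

First combine the lower leg with the load: R2 ‖ R_L = 2.855 Ω.
Voltage divider with the loaded lower leg: V_out = 5.63 × 2.855/(2.79 + 2.855) = 5.63 × 0.5058 = 2.848 V.

V_out ≈ 2.85 V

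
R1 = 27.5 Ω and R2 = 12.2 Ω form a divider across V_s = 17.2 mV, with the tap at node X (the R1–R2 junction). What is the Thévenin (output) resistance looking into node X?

R_th ≈ 8.45 Ω

Zeroing V_s shorts the top of R1 to ground, so R_th = R1 ‖ R2 = 8.451 Ω.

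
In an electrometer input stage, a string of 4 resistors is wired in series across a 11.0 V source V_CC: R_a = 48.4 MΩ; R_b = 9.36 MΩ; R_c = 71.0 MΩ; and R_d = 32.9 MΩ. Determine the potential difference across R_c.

V ≈ 4.83 V

Total series resistance ΣR = 48.4 + 9.36 + 71.0 + 32.9 = 161.7 MΩ.
V = V_CC · R/ΣR = 11.0 × 0.4392 = 4.831 V.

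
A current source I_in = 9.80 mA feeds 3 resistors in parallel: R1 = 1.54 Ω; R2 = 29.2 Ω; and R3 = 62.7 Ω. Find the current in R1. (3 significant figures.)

ΣG = 1/1.54 + 1/29.2 + 1/62.7 = 0.6995.
Current divider: I(R1) = I_in · G_k/ΣG = 9.80 × (0.6494/0.6995) = 9.80 × 0.9282 = 9.097 mA.

I ≈ 9.10 mA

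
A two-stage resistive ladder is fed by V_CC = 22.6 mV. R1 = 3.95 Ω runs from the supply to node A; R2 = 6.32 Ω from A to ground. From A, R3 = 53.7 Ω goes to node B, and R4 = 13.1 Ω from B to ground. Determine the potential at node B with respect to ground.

V_B ≈ 2.63 mV

Looking into the second stage from A: R3 + R4 = 66.80 Ω appears in parallel with R2.
Effective lower resistance at A: R2 ‖ 66.80 = 5.774 Ω.
First divider: V_A = V_CC · 5.774/(3.95 + 5.774) = 13.42 mV.
V_B = V_A × 0.1961 = 2.632 mV.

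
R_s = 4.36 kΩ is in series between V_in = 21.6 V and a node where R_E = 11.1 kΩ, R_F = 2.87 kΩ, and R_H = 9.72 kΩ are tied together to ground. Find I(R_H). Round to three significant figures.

I ≈ 0.661 mA

Parallel bank: R_p = 1/(1/11.1 + 1/2.87 + 1/9.72) = 1.847 kΩ.
V_A by voltage divider: V_A = 21.6 × 1.847/(4.36 + 1.847) = 6.428 V.
Branch current I = V_A/R_H = 6.428/9.72 = 0.6613 mA.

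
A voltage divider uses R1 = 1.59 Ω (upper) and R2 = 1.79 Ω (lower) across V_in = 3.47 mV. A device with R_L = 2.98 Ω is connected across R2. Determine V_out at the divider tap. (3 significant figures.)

V_out ≈ 1.43 mV

First combine the lower leg with the load: R2 ‖ R_L = 1.118 Ω.
Voltage divider with the loaded lower leg: V_out = 3.47 × 1.118/(1.59 + 1.118) = 3.47 × 0.4129 = 1.433 mV.
(Unloaded it would be 1.84 mV; the load pulls it down.)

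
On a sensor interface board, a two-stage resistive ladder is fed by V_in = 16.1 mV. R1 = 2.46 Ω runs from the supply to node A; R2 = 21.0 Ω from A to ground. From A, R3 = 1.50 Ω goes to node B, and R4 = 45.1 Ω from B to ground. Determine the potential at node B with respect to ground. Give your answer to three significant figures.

V_B ≈ 13.3 mV

Looking into the second stage from A: R3 + R4 = 46.60 Ω appears in parallel with R2.
Effective lower resistance at A: R2 ‖ 46.60 = 14.48 Ω.
So V_A = 16.1 × 0.8548 = 13.76 mV.
Stage 2 is unloaded, so V_B = V_A · R4/(R3+R4) = 13.76 × 45.1/46.60 = 13.32 mV.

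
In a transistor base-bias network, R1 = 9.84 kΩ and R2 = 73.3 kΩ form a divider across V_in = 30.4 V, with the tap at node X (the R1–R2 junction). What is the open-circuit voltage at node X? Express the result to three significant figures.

V_th ≈ 26.8 V

Open-circuit (no load on X): V_th = V_in · R2/(R1 + R2) = 30.4 × 73.3/(9.840 + 73.3) = 26.80 V.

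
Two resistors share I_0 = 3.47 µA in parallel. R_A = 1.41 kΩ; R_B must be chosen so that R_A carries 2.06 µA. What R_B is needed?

R_B ≈ 2.06 kΩ

The fraction through R_A equals R_B/(R_A+R_B).
2.06/3.47 = R_B/(R_A + R_B) → R_B = R_A · (0.5937)/(1 − 0.5937) = 1.41 × 1.461 = 2.060 kΩ.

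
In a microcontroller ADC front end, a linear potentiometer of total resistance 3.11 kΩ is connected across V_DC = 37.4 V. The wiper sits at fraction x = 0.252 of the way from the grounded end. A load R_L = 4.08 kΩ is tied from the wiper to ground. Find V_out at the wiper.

V_out ≈ 8.24 V

The pot divides into 2.326 kΩ above the wiper and 0.7837 kΩ below.
R_L loads the lower segment: effective lower R = 0.6574 kΩ.
V_out = 37.4 × 0.6574/(2.326 + 0.6574) = 8.241 V.
(Unloaded: V_out = x·V_DC = 9.42 V.)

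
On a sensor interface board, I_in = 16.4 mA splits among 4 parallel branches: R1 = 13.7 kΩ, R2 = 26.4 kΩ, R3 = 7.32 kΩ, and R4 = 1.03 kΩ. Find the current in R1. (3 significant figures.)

I ≈ 0.983 mA

Total conductance ΣG = 1/13.7 + 1/26.4 + 1/7.32 + 1/1.03 = 1.218 (units of 1/kΩ).
By the current-divider rule, I = I_in · G_k/ΣG = 16.4 × 0.05991 = 0.9825 mA.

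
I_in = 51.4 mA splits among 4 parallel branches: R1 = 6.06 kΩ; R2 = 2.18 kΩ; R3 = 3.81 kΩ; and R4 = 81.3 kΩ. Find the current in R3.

Conductances: ΣG = 1/6.06 + 1/2.18 + 1/3.81 + 1/81.3 = 0.8985 (1/kΩ).
R3 takes the fraction G_k/ΣG = 0.2625/0.8985 = 0.2921, so I = 51.4 × 0.2921 = 15.01 mA.

I ≈ 15.0 mA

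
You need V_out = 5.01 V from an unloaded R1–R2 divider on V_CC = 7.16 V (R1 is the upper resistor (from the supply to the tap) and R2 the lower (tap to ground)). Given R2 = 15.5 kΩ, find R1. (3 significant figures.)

R1 ≈ 6.65 kΩ

Required fraction k = V_out/V_CC = 0.6997.
Rearranging, R1 = R2·(1−k)/k = 15.5 × 0.4291 = 6.652 kΩ.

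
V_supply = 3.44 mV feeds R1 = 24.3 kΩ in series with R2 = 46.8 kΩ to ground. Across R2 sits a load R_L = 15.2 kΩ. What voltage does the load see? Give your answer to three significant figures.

V_out ≈ 1.10 mV

The load sits in parallel with R2, giving an effective lower resistance R2' = R2·R_L/(R2+R_L) = 11.47 kΩ.
Voltage divider with the loaded lower leg: V_out = 3.44 × 11.47/(24.3 + 11.47) = 3.44 × 0.3207 = 1.103 mV.
(Unloaded it would be 2.26 mV; the load pulls it down.)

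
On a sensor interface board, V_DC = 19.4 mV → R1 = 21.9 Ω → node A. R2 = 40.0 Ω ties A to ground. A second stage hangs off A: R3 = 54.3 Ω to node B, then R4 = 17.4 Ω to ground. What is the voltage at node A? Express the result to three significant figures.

V_A ≈ 10.5 mV

Node A sees R2 in parallel with the series input of stage 2, R3 + R4 = 71.70 Ω.
Effective lower resistance at A: R2 ‖ 71.70 = 25.68 Ω.
First divider: V_A = V_DC · 25.68/(21.9 + 25.68) = 10.47 mV.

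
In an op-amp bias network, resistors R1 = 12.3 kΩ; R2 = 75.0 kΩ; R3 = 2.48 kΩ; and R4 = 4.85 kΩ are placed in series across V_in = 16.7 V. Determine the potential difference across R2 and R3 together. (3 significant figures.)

Series total: ΣR = 12.3 + 75.0 + 2.48 + 4.85 = 94.63 kΩ.
R_{R2..R3} = 75.0 + 2.48 = 77.48 kΩ.
V = V_in · R/ΣR = 16.7 × 0.8188 = 13.67 V.

V ≈ 13.7 V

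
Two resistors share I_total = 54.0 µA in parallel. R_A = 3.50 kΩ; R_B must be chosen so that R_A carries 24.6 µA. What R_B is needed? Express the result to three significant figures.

R_B ≈ 2.93 kΩ

The fraction through R_A equals R_B/(R_A+R_B).
24.6/54.0 = R_B/(R_A + R_B) → R_B = R_A · (0.4556)/(1 − 0.4556) = 3.50 × 0.8367 = 2.929 kΩ.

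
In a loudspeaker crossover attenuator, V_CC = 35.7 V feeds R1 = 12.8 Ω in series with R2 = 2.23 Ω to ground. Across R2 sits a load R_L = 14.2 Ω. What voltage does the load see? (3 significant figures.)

The load sits in parallel with R2, giving an effective lower resistance R2' = R2·R_L/(R2+R_L) = 1.927 Ω.
Then V_out = V_CC · R2'/(R1 + R2') = 35.7 × 1.927/14.73 = 4.672 V.

V_out ≈ 4.67 V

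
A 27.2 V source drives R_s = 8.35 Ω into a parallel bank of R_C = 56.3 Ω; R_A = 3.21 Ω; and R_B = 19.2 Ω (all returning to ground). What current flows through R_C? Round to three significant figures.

I ≈ 0.115 A

Parallel bank: R_p = 1/(1/56.3 + 1/3.21 + 1/19.2) = 2.622 Ω.
V_A by voltage divider: V_A = 27.2 × 2.622/(8.35 + 2.622) = 6.500 V.
I(R_C) = V_A / R_C = 6.500/56.3 = 0.1155 A.
(Check via current divider: I_total = 2.479 A; share G_k/ΣG = 0.04657 → same result.)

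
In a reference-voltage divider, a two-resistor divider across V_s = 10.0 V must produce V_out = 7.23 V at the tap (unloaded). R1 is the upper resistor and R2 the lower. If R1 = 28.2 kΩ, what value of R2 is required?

R2 ≈ 73.6 kΩ

V_out/V_s = R2/(R1+R2) = 0.7230.
So R2 = R1 · V_out/(V_s − V_out) = 28.2 × 7.23/(10.0 − 7.23) = 28.2 × 2.610 = 73.61 kΩ.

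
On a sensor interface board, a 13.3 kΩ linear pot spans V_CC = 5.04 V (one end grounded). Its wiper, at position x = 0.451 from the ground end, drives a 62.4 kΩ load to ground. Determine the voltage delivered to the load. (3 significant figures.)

V_out ≈ 2.16 V

Lower segment x·R_p = 5.998 kΩ; upper segment (1−x)·R_p = 7.302 kΩ.
(x·R_p) ‖ R_L = 5.472 kΩ.
Then V_out = V_CC · 5.472/(7.302 + 5.472) = 2.159 V.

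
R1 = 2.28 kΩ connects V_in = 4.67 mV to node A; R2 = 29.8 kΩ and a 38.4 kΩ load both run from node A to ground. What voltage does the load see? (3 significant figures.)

R2 ‖ R_L = (29.8 × 38.4)/(29.8 + 38.4) = 16.78 kΩ.
Then V_out = V_in · R2'/(R1 + R2') = 4.67 × 16.78/19.06 = 4.111 mV.
(Unloaded it would be 4.34 mV; the load pulls it down.)

V_out ≈ 4.11 mV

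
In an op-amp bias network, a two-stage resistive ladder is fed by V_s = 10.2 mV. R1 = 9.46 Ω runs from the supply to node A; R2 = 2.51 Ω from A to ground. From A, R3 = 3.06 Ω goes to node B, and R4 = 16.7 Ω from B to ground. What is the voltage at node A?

V_A ≈ 1.94 mV

Node A sees R2 in parallel with the series input of stage 2, R3 + R4 = 19.76 Ω.
Effective lower resistance at A: R2 ‖ 19.76 = 2.227 Ω.
First divider: V_A = V_s · 2.227/(9.46 + 2.227) = 1.944 mV.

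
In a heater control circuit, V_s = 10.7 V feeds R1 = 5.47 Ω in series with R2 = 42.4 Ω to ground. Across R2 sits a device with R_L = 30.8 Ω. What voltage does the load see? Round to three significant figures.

R2 ‖ R_L = (42.4 × 30.8)/(42.4 + 30.8) = 17.84 Ω.
Voltage divider with the loaded lower leg: V_out = 10.7 × 17.84/(5.47 + 17.84) = 10.7 × 0.7653 = 8.189 V.

V_out ≈ 8.19 V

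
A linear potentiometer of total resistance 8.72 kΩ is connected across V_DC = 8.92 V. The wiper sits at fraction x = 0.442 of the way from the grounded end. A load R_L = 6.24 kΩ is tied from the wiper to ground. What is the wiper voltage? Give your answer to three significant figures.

The pot divides into 4.866 kΩ above the wiper and 3.854 kΩ below.
Lower segment in parallel with the load: 3.854 ‖ 6.24 = 2.383 kΩ.
Then V_out = V_DC · 2.383/(4.866 + 2.383) = 2.932 V.

V_out ≈ 2.93 V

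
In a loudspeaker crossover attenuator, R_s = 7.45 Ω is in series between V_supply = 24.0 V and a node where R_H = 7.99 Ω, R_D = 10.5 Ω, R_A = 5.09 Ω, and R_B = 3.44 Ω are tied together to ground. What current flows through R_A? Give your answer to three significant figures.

Equivalent of the parallel group: R_p = 1.413 Ω.
Node voltage V_A = V_supply · R_p/(R_s + R_p) = 24.0 × 0.1595 = 3.827 V.
Branch current I = V_A/R_A = 3.827/5.09 = 0.7519 A.

I ≈ 0.752 A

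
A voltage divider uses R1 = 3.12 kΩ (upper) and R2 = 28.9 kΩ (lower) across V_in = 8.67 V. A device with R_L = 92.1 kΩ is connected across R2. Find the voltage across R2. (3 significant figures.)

V_out ≈ 7.59 V

The load sits in parallel with R2, giving an effective lower resistance R2' = R2·R_L/(R2+R_L) = 22.00 kΩ.
Now apply the divider: V_out = 8.67 × 0.8758 = 7.593 V.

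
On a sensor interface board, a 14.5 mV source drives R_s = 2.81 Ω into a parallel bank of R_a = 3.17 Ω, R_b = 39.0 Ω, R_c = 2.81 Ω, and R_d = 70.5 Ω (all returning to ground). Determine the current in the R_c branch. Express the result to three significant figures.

I ≈ 1.72 mA

Equivalent of the parallel group: R_p = 1.406 Ω.
Node voltage V_A = V_s · R_p/(R_s + R_p) = 14.5 × 0.3335 = 4.836 mV.
Branch current I = V_A/R_c = 4.836/2.81 = 1.721 mA.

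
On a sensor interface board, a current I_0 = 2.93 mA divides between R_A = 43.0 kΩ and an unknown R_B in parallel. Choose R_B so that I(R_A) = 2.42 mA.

R_B ≈ 204 kΩ

Two-branch current divider: I_A = I_0 · R_B/(R_A + R_B).
With f = 0.8259, R_B = R_A · f/(1−f) = 43.0 × 4.745 = 204.0 kΩ.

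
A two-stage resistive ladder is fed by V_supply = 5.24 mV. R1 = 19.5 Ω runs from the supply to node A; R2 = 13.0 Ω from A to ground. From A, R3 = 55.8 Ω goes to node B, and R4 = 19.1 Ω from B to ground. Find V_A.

Node A sees R2 in parallel with the series input of stage 2, R3 + R4 = 74.90 Ω.
Effective lower resistance at A: R2 ‖ 74.90 = 11.08 Ω.
So V_A = 5.24 × 0.3623 = 1.898 mV.

V_A ≈ 1.90 mV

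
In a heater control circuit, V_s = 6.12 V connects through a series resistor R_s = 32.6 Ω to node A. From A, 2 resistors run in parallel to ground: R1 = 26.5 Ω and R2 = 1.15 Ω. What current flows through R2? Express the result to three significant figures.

Combine the parallel branches: R_p = (1/26.5 + 1/1.15)⁻¹ = 1.102 Ω.
Node voltage V_A = V_s · R_p/(R_s + R_p) = 6.12 × 0.03270 = 0.2001 V.
Branch current I = V_A/R2 = 0.2001/1.15 = 0.1740 A.

I ≈ 0.174 A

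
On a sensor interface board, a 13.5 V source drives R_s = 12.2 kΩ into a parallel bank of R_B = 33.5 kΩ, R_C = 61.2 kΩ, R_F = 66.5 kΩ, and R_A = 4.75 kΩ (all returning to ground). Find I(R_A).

I ≈ 0.659 mA

Parallel bank: R_p = 1/(1/33.5 + 1/61.2 + 1/66.5 + 1/4.75) = 3.680 kΩ.
V_A by voltage divider: V_A = 13.5 × 3.680/(12.2 + 3.680) = 3.128 V.
Branch current I = V_A/R_A = 3.128/4.75 = 0.6586 mA.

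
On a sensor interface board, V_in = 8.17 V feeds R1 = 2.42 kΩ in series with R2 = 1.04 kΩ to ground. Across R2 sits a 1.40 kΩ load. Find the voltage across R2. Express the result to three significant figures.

First combine the lower leg with the load: R2 ‖ R_L = 0.5967 kΩ.
Voltage divider with the loaded lower leg: V_out = 8.17 × 0.5967/(2.42 + 0.5967) = 8.17 × 0.1978 = 1.616 V.

V_out ≈ 1.62 V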